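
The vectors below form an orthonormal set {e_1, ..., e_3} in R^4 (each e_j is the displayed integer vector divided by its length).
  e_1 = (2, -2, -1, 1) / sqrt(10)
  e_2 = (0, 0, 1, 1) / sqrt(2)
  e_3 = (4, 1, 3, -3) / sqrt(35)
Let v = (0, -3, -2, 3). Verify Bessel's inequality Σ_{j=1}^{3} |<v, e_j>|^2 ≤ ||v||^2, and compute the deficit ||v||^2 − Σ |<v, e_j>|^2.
Σ |<v, e_j>|^2 = 153/7; ||v||^2 = 22; deficit = 1/7

Write each e_j = u_j / sqrt(<u_j, u_j>) where u_j is the displayed integer vector. Then <v, e_j> = <v, u_j> / sqrt(<u_j, u_j>), so |<v, e_j>|^2 = <v, u_j>^2 / <u_j, u_j>.
Coefficients: <v, e_1> = 11/sqrt(10), <v, e_2> = 1/sqrt(2), <v, e_3> = -18/sqrt(35).
Square and sum: Σ |<v, e_j>|^2 = 153/7.
Compute ||v||^2 = v·v = 22.
Deficit = 22 − 153/7 = 1/7 ≥ 0, confirming Bessel's inequality. (The deficit equals ||v − Σ <v,e_j> e_j||^2, the squared distance from v to span{e_j}.)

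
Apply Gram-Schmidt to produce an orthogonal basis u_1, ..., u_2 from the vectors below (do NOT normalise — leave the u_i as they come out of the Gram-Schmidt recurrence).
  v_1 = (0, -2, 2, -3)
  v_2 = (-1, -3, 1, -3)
Orthogonal basis:
  u_1 = (0, -2, 2, -3)
  u_2 = (-1, -1, -1, 0)

Apply the Gram-Schmidt recurrence
  u_1 = v_1
  u_i = v_i − Σ_{j<i} ((v_i · u_j) / (u_j · u_j)) · u_j.

Step by step this gives:
  u_1 = (0, -2, 2, -3)
  u_2 = (-1, -1, -1, 0)

Orthogonality check:
  u_2 · u_1 = 0 (should be 0)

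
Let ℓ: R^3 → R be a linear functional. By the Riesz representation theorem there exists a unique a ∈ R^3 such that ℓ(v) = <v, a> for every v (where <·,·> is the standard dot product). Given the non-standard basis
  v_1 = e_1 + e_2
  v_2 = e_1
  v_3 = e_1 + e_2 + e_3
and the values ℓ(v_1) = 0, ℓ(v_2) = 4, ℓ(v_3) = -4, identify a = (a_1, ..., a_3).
a = (4, -4, -4)

Write a = (a_1, ..., a_3) in the standard basis. For each basis vector v_i, ℓ(v_i) = <v_i, a> is a linear equation in the a_j's. Collect the n equations into a matrix system V a = ℓ, where row i of V is v_i (expressed in the standard basis). Since V is invertible (lower-triangular with 1s on the diagonal, up to permutation), solve by back-substitution:
  V =
[[1, 1, 0],
 [1, 0, 0],
 [1, 1, 1]]
  V a = (0, 4, -4)
Solving gives a = (4, -4, -4).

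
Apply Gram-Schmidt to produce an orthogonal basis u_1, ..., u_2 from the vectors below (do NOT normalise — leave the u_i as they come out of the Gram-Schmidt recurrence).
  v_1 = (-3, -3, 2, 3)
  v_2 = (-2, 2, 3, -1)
Orthogonal basis:
  u_1 = (-3, -3, 2, 3)
  u_2 = (-53/31, 71/31, 87/31, -40/31)

Apply the Gram-Schmidt recurrence
  u_1 = v_1
  u_i = v_i − Σ_{j<i} ((v_i · u_j) / (u_j · u_j)) · u_j.

Step by step this gives:
  u_1 = (-3, -3, 2, 3)
  u_2 = (-53/31, 71/31, 87/31, -40/31)

Orthogonality check:
  u_2 · u_1 = 0 (should be 0)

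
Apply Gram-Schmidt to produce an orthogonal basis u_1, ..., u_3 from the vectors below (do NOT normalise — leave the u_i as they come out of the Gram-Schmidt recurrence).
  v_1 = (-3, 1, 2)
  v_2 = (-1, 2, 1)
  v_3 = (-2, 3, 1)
Orthogonal basis:
  u_1 = (-3, 1, 2)
  u_2 = (1/2, 3/2, 0)
  u_3 = (-12/35, 4/35, -4/7)

Apply the Gram-Schmidt recurrence
  u_1 = v_1
  u_i = v_i − Σ_{j<i} ((v_i · u_j) / (u_j · u_j)) · u_j.

Step by step this gives:
  u_1 = (-3, 1, 2)
  u_2 = (1/2, 3/2, 0)
  u_3 = (-12/35, 4/35, -4/7)

Orthogonality check:
  u_2 · u_1 = 0 (should be 0)
  u_3 · u_1 = 0 (should be 0)
  u_3 · u_2 = 0 (should be 0)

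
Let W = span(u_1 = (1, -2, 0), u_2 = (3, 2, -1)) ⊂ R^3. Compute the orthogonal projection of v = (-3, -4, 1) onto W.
proj_W(v) = (-203/69, -274/69, 85/69)

Set up U = [u_1 | ... | u_2] ∈ R^(3×2). The projector onto W = col(U) is P = U (U^T U)^(-1) U^T.
Compute U^T U =
  [5, -1]
  [-1, 14],
and U^T v = (5, -18).
Solve U^T U · c = U^T v for the coefficients: c = (52/69, -85/69). The projection is proj_W(v) = U c.
Check: (v - proj_W(v)) · u_1 = 0  (should be 0).
Check: (v - proj_W(v)) · u_2 = 0  (should be 0).
Result: proj_W(v) = (-203/69, -274/69, 85/69).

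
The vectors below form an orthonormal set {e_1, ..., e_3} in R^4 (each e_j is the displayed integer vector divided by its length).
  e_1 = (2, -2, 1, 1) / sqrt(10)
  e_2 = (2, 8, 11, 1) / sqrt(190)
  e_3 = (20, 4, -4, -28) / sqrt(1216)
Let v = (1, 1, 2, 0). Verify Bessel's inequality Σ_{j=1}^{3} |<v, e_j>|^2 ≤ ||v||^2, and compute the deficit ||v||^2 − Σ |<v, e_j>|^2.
Σ |<v, e_j>|^2 = 6; ||v||^2 = 6; deficit = 0

Write each e_j = u_j / sqrt(<u_j, u_j>) where u_j is the displayed integer vector. Then <v, e_j> = <v, u_j> / sqrt(<u_j, u_j>), so |<v, e_j>|^2 = <v, u_j>^2 / <u_j, u_j>.
Coefficients: <v, e_1> = 2/sqrt(10), <v, e_2> = 32/sqrt(190), <v, e_3> = 16/sqrt(1216).
Square and sum: Σ |<v, e_j>|^2 = 6.
Compute ||v||^2 = v·v = 6.
Deficit = 6 − 6 = 0 ≥ 0, confirming Bessel's inequality. (The deficit equals ||v − Σ <v,e_j> e_j||^2, the squared distance from v to span{e_j}.)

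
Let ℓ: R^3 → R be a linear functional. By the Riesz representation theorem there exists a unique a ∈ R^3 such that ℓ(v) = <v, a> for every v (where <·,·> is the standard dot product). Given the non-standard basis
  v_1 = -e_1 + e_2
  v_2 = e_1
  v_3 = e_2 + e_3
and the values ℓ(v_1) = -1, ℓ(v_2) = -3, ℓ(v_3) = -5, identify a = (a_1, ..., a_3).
a = (-3, -4, -1)

Write a = (a_1, ..., a_3) in the standard basis. For each basis vector v_i, ℓ(v_i) = <v_i, a> is a linear equation in the a_j's. Collect the n equations into a matrix system V a = ℓ, where row i of V is v_i (expressed in the standard basis). Since V is invertible (lower-triangular with 1s on the diagonal, up to permutation), solve by back-substitution:
  V =
[[-1, 1, 0],
 [1, 0, 0],
 [0, 1, 1]]
  V a = (-1, -3, -5)
Solving gives a = (-3, -4, -1).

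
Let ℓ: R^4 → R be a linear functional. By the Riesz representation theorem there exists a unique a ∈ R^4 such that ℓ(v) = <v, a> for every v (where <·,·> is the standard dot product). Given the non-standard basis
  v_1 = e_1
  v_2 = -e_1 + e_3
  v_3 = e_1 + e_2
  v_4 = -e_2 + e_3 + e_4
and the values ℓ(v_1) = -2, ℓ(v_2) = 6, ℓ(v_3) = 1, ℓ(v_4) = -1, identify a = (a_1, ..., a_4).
a = (-2, 3, 4, -2)

Write a = (a_1, ..., a_4) in the standard basis. For each basis vector v_i, ℓ(v_i) = <v_i, a> is a linear equation in the a_j's. Collect the n equations into a matrix system V a = ℓ, where row i of V is v_i (expressed in the standard basis). Since V is invertible (lower-triangular with 1s on the diagonal, up to permutation), solve by back-substitution:
  V =
[[1, 0, 0, 0],
 [-1, 0, 1, 0],
 [1, 1, 0, 0],
 [0, -1, 1, 1]]
  V a = (-2, 6, 1, -1)
Solving gives a = (-2, 3, 4, -2).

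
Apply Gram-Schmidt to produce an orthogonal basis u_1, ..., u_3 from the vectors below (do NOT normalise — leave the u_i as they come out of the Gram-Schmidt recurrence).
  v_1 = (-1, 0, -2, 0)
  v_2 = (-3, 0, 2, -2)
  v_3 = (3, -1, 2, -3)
Orthogonal basis:
  u_1 = (-1, 0, -2, 0)
  u_2 = (-16/5, 0, 8/5, -2)
  u_3 = (32/21, -1, -16/21, -64/21)

Apply the Gram-Schmidt recurrence
  u_1 = v_1
  u_i = v_i − Σ_{j<i} ((v_i · u_j) / (u_j · u_j)) · u_j.

Step by step this gives:
  u_1 = (-1, 0, -2, 0)
  u_2 = (-16/5, 0, 8/5, -2)
  u_3 = (32/21, -1, -16/21, -64/21)

Orthogonality check:
  u_2 · u_1 = 0 (should be 0)
  u_3 · u_1 = 0 (should be 0)
  u_3 · u_2 = 0 (should be 0)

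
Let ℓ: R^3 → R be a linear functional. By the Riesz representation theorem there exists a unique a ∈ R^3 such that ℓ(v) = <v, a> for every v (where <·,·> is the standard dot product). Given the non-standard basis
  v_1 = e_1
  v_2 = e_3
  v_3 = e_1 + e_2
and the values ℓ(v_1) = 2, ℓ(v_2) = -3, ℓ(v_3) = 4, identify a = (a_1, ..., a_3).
a = (2, 2, -3)

Write a = (a_1, ..., a_3) in the standard basis. For each basis vector v_i, ℓ(v_i) = <v_i, a> is a linear equation in the a_j's. Collect the n equations into a matrix system V a = ℓ, where row i of V is v_i (expressed in the standard basis). Since V is invertible (lower-triangular with 1s on the diagonal, up to permutation), solve by back-substitution:
  V =
[[1, 0, 0],
 [0, 0, 1],
 [1, 1, 0]]
  V a = (2, -3, 4)
Solving gives a = (2, 2, -3).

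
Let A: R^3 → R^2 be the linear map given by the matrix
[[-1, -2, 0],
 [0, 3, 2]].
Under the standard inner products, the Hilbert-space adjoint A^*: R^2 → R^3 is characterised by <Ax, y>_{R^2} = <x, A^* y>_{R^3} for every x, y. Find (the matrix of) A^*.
A^* = A^T =
[[-1, 0],
 [-2, 3],
 [0, 2]]

For real matrices with standard dot products, the defining identity <Ax, y> = <x, A^* y> gives (Ax)^T y = x^T (A^*) y, i.e. x^T A^T y = x^T (A^*) y. Since this holds for all x, y, we must have A^* = A^T. Therefore
A^* =
[[-1, 0],
 [-2, 3],
 [0, 2]].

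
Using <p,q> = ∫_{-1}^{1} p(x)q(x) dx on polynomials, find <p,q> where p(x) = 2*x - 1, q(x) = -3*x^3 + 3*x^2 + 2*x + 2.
<p,q> = -86/15

Expand the product: p(x)·q(x) = -6*x^4 + 9*x^3 + x^2 + 2*x - 2.
∫_{-1}^{1} of each monomial x^k gives [2/(k+1) if k even, 0 if k odd]. Integrating term-by-term (or equivalently evaluating the antiderivative F(x) = -6*x^5/5 + 9*x^4/4 + x^3/3 + x^2 - 2*x at the endpoints):
  F(1) − F(−1) = 23/60 − (367/60) = -86/15.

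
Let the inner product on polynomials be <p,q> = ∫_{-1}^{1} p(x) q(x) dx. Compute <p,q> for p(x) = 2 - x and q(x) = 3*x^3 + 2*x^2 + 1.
<p,q> = 82/15

Expand the product: p(x)·q(x) = -3*x^4 + 4*x^3 + 4*x^2 - x + 2.
∫_{-1}^{1} of each monomial x^k gives [2/(k+1) if k even, 0 if k odd]. Integrating term-by-term (or equivalently evaluating the antiderivative F(x) = -3*x^5/5 + x^4 + 4*x^3/3 - x^2/2 + 2*x at the endpoints):
  F(1) − F(−1) = 97/30 − (-67/30) = 82/15.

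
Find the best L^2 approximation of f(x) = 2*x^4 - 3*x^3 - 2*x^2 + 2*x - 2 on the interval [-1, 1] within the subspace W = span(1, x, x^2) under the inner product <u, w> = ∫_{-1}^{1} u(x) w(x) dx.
g(x) = -2*x^2/7 + x/5 - 76/35

The best approximation g ∈ W is the orthogonal projection of f onto W. Writing g = a_0 + a_1 x + a_2 x^2, the coefficients solve the normal equations G · a = b where
  G_{ij} = <φ_i, φ_j> and b_i = <f, φ_i>, with φ_0 = 1, φ_1 = x, φ_2 = x^2.
G =
  [2, 0, 2/3]
  [0, 2/3, 0]
  [2/3, 0, 2/5],
b = (-68/15, 2/15, -164/105).
Solving gives a_0 = -76/35, a_1 = 1/5, a_2 = -2/7, so
  g(x) = -2*x^2/7 + x/5 - 76/35.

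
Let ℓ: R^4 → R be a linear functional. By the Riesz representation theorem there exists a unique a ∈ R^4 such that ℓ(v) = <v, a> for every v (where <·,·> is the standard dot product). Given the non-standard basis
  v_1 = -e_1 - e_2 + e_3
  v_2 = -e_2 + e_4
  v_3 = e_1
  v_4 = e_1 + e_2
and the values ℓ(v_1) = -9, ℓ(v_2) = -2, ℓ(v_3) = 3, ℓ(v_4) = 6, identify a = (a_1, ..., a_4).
a = (3, 3, -3, 1)

Write a = (a_1, ..., a_4) in the standard basis. For each basis vector v_i, ℓ(v_i) = <v_i, a> is a linear equation in the a_j's. Collect the n equations into a matrix system V a = ℓ, where row i of V is v_i (expressed in the standard basis). Since V is invertible (lower-triangular with 1s on the diagonal, up to permutation), solve by back-substitution:
  V =
[[-1, -1, 1, 0],
 [0, -1, 0, 1],
 [1, 0, 0, 0],
 [1, 1, 0, 0]]
  V a = (-9, -2, 3, 6)
Solving gives a = (3, 3, -3, 1).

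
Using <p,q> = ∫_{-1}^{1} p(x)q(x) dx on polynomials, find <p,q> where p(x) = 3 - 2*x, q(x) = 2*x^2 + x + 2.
<p,q> = 44/3

Expand the product: p(x)·q(x) = -4*x^3 + 4*x^2 - x + 6.
∫_{-1}^{1} of each monomial x^k gives [2/(k+1) if k even, 0 if k odd]. Integrating term-by-term (or equivalently evaluating the antiderivative F(x) = -x^4 + 4*x^3/3 - x^2/2 + 6*x at the endpoints):
  F(1) − F(−1) = 35/6 − (-53/6) = 44/3.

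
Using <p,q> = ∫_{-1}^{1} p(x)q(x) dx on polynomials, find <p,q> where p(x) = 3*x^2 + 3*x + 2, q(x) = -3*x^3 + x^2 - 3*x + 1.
<p,q> = -16/15

Expand the product: p(x)·q(x) = -9*x^5 - 6*x^4 - 12*x^3 - 4*x^2 - 3*x + 2.
∫_{-1}^{1} of each monomial x^k gives [2/(k+1) if k even, 0 if k odd]. Integrating term-by-term (or equivalently evaluating the antiderivative F(x) = -3*x^6/2 - 6*x^5/5 - 3*x^4 - 4*x^3/3 - 3*x^2/2 + 2*x at the endpoints):
  F(1) − F(−1) = -98/15 − (-82/15) = -16/15.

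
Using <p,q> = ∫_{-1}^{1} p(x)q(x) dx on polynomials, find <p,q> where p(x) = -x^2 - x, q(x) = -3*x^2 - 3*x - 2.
<p,q> = 68/15

Expand the product: p(x)·q(x) = 3*x^4 + 6*x^3 + 5*x^2 + 2*x.
∫_{-1}^{1} of each monomial x^k gives [2/(k+1) if k even, 0 if k odd]. Integrating term-by-term (or equivalently evaluating the antiderivative F(x) = 3*x^5/5 + 3*x^4/2 + 5*x^3/3 + x^2 at the endpoints):
  F(1) − F(−1) = 143/30 − (7/30) = 68/15.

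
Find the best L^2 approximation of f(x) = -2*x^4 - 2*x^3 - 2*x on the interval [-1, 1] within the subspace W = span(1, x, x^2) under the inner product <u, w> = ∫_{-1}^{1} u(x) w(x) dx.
g(x) = -12*x^2/7 - 16*x/5 + 6/35

The best approximation g ∈ W is the orthogonal projection of f onto W. Writing g = a_0 + a_1 x + a_2 x^2, the coefficients solve the normal equations G · a = b where
  G_{ij} = <φ_i, φ_j> and b_i = <f, φ_i>, with φ_0 = 1, φ_1 = x, φ_2 = x^2.
G =
  [2, 0, 2/3]
  [0, 2/3, 0]
  [2/3, 0, 2/5],
b = (-4/5, -32/15, -4/7).
Solving gives a_0 = 6/35, a_1 = -16/5, a_2 = -12/7, so
  g(x) = -12*x^2/7 - 16*x/5 + 6/35.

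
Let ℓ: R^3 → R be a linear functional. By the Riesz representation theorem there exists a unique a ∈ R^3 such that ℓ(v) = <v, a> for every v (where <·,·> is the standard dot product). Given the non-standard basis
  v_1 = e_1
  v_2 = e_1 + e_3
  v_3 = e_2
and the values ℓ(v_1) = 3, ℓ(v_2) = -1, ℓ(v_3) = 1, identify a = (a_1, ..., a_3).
a = (3, 1, -4)

Write a = (a_1, ..., a_3) in the standard basis. For each basis vector v_i, ℓ(v_i) = <v_i, a> is a linear equation in the a_j's. Collect the n equations into a matrix system V a = ℓ, where row i of V is v_i (expressed in the standard basis). Since V is invertible (lower-triangular with 1s on the diagonal, up to permutation), solve by back-substitution:
  V =
[[1, 0, 0],
 [1, 0, 1],
 [0, 1, 0]]
  V a = (3, -1, 1)
Solving gives a = (3, 1, -4).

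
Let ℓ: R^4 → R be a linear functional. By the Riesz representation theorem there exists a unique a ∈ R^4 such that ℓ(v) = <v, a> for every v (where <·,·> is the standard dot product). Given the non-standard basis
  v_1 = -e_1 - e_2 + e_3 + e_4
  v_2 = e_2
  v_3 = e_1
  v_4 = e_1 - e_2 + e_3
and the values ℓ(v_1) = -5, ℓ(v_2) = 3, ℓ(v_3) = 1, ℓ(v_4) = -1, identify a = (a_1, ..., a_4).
a = (1, 3, 1, -2)

Write a = (a_1, ..., a_4) in the standard basis. For each basis vector v_i, ℓ(v_i) = <v_i, a> is a linear equation in the a_j's. Collect the n equations into a matrix system V a = ℓ, where row i of V is v_i (expressed in the standard basis). Since V is invertible (lower-triangular with 1s on the diagonal, up to permutation), solve by back-substitution:
  V =
[[-1, -1, 1, 1],
 [0, 1, 0, 0],
 [1, 0, 0, 0],
 [1, -1, 1, 0]]
  V a = (-5, 3, 1, -1)
Solving gives a = (1, 3, 1, -2).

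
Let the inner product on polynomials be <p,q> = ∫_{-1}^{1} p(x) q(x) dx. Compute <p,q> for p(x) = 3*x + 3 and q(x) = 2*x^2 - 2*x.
<p,q> = 0

Expand the product: p(x)·q(x) = 6*x^3 - 6*x.
∫_{-1}^{1} of each monomial x^k gives [2/(k+1) if k even, 0 if k odd]. Integrating term-by-term (or equivalently evaluating the antiderivative F(x) = 3*x^4/2 - 3*x^2 at the endpoints):
  F(1) − F(−1) = -3/2 − (-3/2) = 0.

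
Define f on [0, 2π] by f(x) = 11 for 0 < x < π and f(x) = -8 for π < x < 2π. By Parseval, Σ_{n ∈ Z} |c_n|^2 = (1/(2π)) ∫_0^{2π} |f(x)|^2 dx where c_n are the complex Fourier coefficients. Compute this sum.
Σ |c_n|^2 = 185/2

Parseval equates the L^2 energy of f (normalised by 1/(2π)) with the ℓ^2 sum of its Fourier coefficients: (1/(2π)) ∫_0^{2π} |f|^2 = Σ |c_n|^2.
Compute the left side: (1/(2π)) [∫_0^π 11^2 dx + ∫_π^{2π} (-8)^2 dx] = (1/(2π)) · (121π + 64π) = (121 + 64)/2 = 185/2.
So Σ_{n ∈ Z} |c_n|^2 = 185/2.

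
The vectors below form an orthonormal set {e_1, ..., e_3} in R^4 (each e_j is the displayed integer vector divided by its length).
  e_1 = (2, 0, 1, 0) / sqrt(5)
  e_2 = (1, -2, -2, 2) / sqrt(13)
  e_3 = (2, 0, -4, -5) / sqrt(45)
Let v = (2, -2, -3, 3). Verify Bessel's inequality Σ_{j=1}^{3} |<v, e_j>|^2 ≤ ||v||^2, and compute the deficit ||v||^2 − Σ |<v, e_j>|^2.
Σ |<v, e_j>|^2 = 2942/117; ||v||^2 = 26; deficit = 100/117

Write each e_j = u_j / sqrt(<u_j, u_j>) where u_j is the displayed integer vector. Then <v, e_j> = <v, u_j> / sqrt(<u_j, u_j>), so |<v, e_j>|^2 = <v, u_j>^2 / <u_j, u_j>.
Coefficients: <v, e_1> = 1/sqrt(5), <v, e_2> = 18/sqrt(13), <v, e_3> = 1/sqrt(45).
Square and sum: Σ |<v, e_j>|^2 = 2942/117.
Compute ||v||^2 = v·v = 26.
Deficit = 26 − 2942/117 = 100/117 ≥ 0, confirming Bessel's inequality. (The deficit equals ||v − Σ <v,e_j> e_j||^2, the squared distance from v to span{e_j}.)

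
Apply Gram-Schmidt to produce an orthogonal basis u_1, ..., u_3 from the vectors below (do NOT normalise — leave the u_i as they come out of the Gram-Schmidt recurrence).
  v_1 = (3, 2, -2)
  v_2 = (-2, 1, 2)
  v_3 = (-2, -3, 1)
Orthogonal basis:
  u_1 = (3, 2, -2)
  u_2 = (-10/17, 33/17, 18/17)
  u_3 = (6/89, -2/89, 7/89)

Apply the Gram-Schmidt recurrence
  u_1 = v_1
  u_i = v_i − Σ_{j<i} ((v_i · u_j) / (u_j · u_j)) · u_j.

Step by step this gives:
  u_1 = (3, 2, -2)
  u_2 = (-10/17, 33/17, 18/17)
  u_3 = (6/89, -2/89, 7/89)

Orthogonality check:
  u_2 · u_1 = 0 (should be 0)
  u_3 · u_1 = 0 (should be 0)
  u_3 · u_2 = 0 (should be 0)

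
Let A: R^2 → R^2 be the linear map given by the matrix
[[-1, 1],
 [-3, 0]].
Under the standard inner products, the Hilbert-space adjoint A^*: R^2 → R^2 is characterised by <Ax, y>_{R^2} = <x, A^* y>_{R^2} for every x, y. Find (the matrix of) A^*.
A^* = A^T =
[[-1, -3],
 [1, 0]]

For real matrices with standard dot products, the defining identity <Ax, y> = <x, A^* y> gives (Ax)^T y = x^T (A^*) y, i.e. x^T A^T y = x^T (A^*) y. Since this holds for all x, y, we must have A^* = A^T. Therefore
A^* =
[[-1, -3],
 [1, 0]].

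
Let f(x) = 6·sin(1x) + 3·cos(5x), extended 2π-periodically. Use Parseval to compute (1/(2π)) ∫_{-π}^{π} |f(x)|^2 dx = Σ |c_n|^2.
Σ |c_n|^2 = 45/2

Expand |f|^2 and use orthogonality of {sin(nx), cos(mx)} on [-π, π]:
  ∫_{-π}^{π} sin(nx)^2 dx = π, ∫ cos(mx)^2 dx = π, and cross terms integrate to 0.
So ∫_{-π}^{π} f(x)^2 dx = 6^2 · π + 3^2 · π = (36 + 9)π.
Divide by 2π: (36 + 9)/2 = 45/2.
By Parseval, this equals Σ |c_n|^2.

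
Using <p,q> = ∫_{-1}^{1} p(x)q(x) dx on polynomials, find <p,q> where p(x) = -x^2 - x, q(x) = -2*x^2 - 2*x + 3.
<p,q> = 2/15

Expand the product: p(x)·q(x) = 2*x^4 + 4*x^3 - x^2 - 3*x.
∫_{-1}^{1} of each monomial x^k gives [2/(k+1) if k even, 0 if k odd]. Integrating term-by-term (or equivalently evaluating the antiderivative F(x) = 2*x^5/5 + x^4 - x^3/3 - 3*x^2/2 at the endpoints):
  F(1) − F(−1) = -13/30 − (-17/30) = 2/15.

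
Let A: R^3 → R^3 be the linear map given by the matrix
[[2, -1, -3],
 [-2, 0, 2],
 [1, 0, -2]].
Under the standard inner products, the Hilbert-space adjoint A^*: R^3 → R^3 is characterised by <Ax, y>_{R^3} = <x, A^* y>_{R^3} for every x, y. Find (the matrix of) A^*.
A^* = A^T =
[[2, -2, 1],
 [-1, 0, 0],
 [-3, 2, -2]]

For real matrices with standard dot products, the defining identity <Ax, y> = <x, A^* y> gives (Ax)^T y = x^T (A^*) y, i.e. x^T A^T y = x^T (A^*) y. Since this holds for all x, y, we must have A^* = A^T. Therefore
A^* =
[[2, -2, 1],
 [-1, 0, 0],
 [-3, 2, -2]].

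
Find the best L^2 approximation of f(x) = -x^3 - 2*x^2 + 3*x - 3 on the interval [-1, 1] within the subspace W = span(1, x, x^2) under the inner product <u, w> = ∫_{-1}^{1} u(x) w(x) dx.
g(x) = -2*x^2 + 12*x/5 - 3

The best approximation g ∈ W is the orthogonal projection of f onto W. Writing g = a_0 + a_1 x + a_2 x^2, the coefficients solve the normal equations G · a = b where
  G_{ij} = <φ_i, φ_j> and b_i = <f, φ_i>, with φ_0 = 1, φ_1 = x, φ_2 = x^2.
G =
  [2, 0, 2/3]
  [0, 2/3, 0]
  [2/3, 0, 2/5],
b = (-22/3, 8/5, -14/5).
Solving gives a_0 = -3, a_1 = 12/5, a_2 = -2, so
  g(x) = -2*x^2 + 12*x/5 - 3.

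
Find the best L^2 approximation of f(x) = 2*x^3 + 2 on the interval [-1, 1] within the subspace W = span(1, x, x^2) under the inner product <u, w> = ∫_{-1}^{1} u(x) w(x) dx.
g(x) = 6*x/5 + 2

The best approximation g ∈ W is the orthogonal projection of f onto W. Writing g = a_0 + a_1 x + a_2 x^2, the coefficients solve the normal equations G · a = b where
  G_{ij} = <φ_i, φ_j> and b_i = <f, φ_i>, with φ_0 = 1, φ_1 = x, φ_2 = x^2.
G =
  [2, 0, 2/3]
  [0, 2/3, 0]
  [2/3, 0, 2/5],
b = (4, 4/5, 4/3).
Solving gives a_0 = 2, a_1 = 6/5, a_2 = 0, so
  g(x) = 6*x/5 + 2.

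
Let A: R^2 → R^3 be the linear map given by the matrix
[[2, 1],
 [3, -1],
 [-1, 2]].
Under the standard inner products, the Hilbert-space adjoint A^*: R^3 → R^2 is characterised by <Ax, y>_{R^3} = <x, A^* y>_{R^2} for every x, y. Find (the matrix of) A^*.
A^* = A^T =
[[2, 3, -1],
 [1, -1, 2]]

For real matrices with standard dot products, the defining identity <Ax, y> = <x, A^* y> gives (Ax)^T y = x^T (A^*) y, i.e. x^T A^T y = x^T (A^*) y. Since this holds for all x, y, we must have A^* = A^T. Therefore
A^* =
[[2, 3, -1],
 [1, -1, 2]].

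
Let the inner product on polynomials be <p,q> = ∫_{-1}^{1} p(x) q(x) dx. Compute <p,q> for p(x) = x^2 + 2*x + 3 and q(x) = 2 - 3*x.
<p,q> = 28/3

Expand the product: p(x)·q(x) = -3*x^3 - 4*x^2 - 5*x + 6.
∫_{-1}^{1} of each monomial x^k gives [2/(k+1) if k even, 0 if k odd]. Integrating term-by-term (or equivalently evaluating the antiderivative F(x) = -3*x^4/4 - 4*x^3/3 - 5*x^2/2 + 6*x at the endpoints):
  F(1) − F(−1) = 17/12 − (-95/12) = 28/3.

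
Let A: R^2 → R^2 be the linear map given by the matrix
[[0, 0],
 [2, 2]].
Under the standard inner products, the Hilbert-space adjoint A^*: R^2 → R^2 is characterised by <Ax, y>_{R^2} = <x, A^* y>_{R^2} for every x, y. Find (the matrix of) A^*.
A^* = A^T =
[[0, 2],
 [0, 2]]

For real matrices with standard dot products, the defining identity <Ax, y> = <x, A^* y> gives (Ax)^T y = x^T (A^*) y, i.e. x^T A^T y = x^T (A^*) y. Since this holds for all x, y, we must have A^* = A^T. Therefore
A^* =
[[0, 2],
 [0, 2]].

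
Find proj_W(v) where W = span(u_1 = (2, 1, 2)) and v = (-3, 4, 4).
proj_W(v) = (4/3, 2/3, 4/3)

Set up U = [u_1 | ... | u_1] ∈ R^(3×1). The projector onto W = col(U) is P = U (U^T U)^(-1) U^T.
Compute U^T U =
  [9],
and U^T v = (6).
Solve U^T U · c = U^T v for the coefficients: c = (2/3). The projection is proj_W(v) = U c.
Check: (v - proj_W(v)) · u_1 = 0  (should be 0).
Result: proj_W(v) = (4/3, 2/3, 4/3).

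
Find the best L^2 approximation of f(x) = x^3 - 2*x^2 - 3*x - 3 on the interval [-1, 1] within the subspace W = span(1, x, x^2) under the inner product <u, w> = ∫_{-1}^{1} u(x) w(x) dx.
g(x) = -2*x^2 - 12*x/5 - 3

The best approximation g ∈ W is the orthogonal projection of f onto W. Writing g = a_0 + a_1 x + a_2 x^2, the coefficients solve the normal equations G · a = b where
  G_{ij} = <φ_i, φ_j> and b_i = <f, φ_i>, with φ_0 = 1, φ_1 = x, φ_2 = x^2.
G =
  [2, 0, 2/3]
  [0, 2/3, 0]
  [2/3, 0, 2/5],
b = (-22/3, -8/5, -14/5).
Solving gives a_0 = -3, a_1 = -12/5, a_2 = -2, so
  g(x) = -2*x^2 - 12*x/5 - 3.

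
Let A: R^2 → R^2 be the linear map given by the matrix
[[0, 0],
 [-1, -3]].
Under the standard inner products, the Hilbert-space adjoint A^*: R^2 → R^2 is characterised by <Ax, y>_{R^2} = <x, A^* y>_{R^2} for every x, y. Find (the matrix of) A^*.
A^* = A^T =
[[0, -1],
 [0, -3]]

For real matrices with standard dot products, the defining identity <Ax, y> = <x, A^* y> gives (Ax)^T y = x^T (A^*) y, i.e. x^T A^T y = x^T (A^*) y. Since this holds for all x, y, we must have A^* = A^T. Therefore
A^* =
[[0, -1],
 [0, -3]].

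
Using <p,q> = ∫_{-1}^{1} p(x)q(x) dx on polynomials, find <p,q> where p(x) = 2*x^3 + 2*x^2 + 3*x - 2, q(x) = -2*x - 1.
<p,q> = -44/15

Expand the product: p(x)·q(x) = -4*x^4 - 6*x^3 - 8*x^2 + x + 2.
∫_{-1}^{1} of each monomial x^k gives [2/(k+1) if k even, 0 if k odd]. Integrating term-by-term (or equivalently evaluating the antiderivative F(x) = -4*x^5/5 - 3*x^4/2 - 8*x^3/3 + x^2/2 + 2*x at the endpoints):
  F(1) − F(−1) = -37/15 − (7/15) = -44/15.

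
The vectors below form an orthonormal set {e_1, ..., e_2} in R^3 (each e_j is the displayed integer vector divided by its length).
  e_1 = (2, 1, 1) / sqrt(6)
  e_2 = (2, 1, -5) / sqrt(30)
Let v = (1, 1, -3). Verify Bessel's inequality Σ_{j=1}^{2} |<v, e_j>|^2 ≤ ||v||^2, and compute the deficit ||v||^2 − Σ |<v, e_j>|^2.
Σ |<v, e_j>|^2 = 54/5; ||v||^2 = 11; deficit = 1/5

Write each e_j = u_j / sqrt(<u_j, u_j>) where u_j is the displayed integer vector. Then <v, e_j> = <v, u_j> / sqrt(<u_j, u_j>), so |<v, e_j>|^2 = <v, u_j>^2 / <u_j, u_j>.
Coefficients: <v, e_1> = 0/sqrt(6), <v, e_2> = 18/sqrt(30).
Square and sum: Σ |<v, e_j>|^2 = 54/5.
Compute ||v||^2 = v·v = 11.
Deficit = 11 − 54/5 = 1/5 ≥ 0, confirming Bessel's inequality. (The deficit equals ||v − Σ <v,e_j> e_j||^2, the squared distance from v to span{e_j}.)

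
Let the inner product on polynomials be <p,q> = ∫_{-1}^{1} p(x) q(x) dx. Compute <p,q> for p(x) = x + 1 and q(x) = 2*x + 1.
<p,q> = 10/3

Expand the product: p(x)·q(x) = 2*x^2 + 3*x + 1.
∫_{-1}^{1} of each monomial x^k gives [2/(k+1) if k even, 0 if k odd]. Integrating term-by-term (or equivalently evaluating the antiderivative F(x) = 2*x^3/3 + 3*x^2/2 + x at the endpoints):
  F(1) − F(−1) = 19/6 − (-1/6) = 10/3.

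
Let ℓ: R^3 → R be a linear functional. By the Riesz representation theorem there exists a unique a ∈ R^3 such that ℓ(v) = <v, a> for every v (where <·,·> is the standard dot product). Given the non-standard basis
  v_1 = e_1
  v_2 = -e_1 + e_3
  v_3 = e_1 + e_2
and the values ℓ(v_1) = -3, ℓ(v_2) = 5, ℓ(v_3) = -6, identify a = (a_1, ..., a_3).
a = (-3, -3, 2)

Write a = (a_1, ..., a_3) in the standard basis. For each basis vector v_i, ℓ(v_i) = <v_i, a> is a linear equation in the a_j's. Collect the n equations into a matrix system V a = ℓ, where row i of V is v_i (expressed in the standard basis). Since V is invertible (lower-triangular with 1s on the diagonal, up to permutation), solve by back-substitution:
  V =
[[1, 0, 0],
 [-1, 0, 1],
 [1, 1, 0]]
  V a = (-3, 5, -6)
Solving gives a = (-3, -3, 2).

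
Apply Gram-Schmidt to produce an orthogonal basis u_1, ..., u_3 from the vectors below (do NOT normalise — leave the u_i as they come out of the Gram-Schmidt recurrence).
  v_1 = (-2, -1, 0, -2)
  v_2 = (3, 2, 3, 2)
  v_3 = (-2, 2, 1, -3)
Orthogonal basis:
  u_1 = (-2, -1, 0, -2)
  u_2 = (1/3, 2/3, 3, -2/3)
  u_3 = (-37/90, 113/45, -7/10, -38/45)

Apply the Gram-Schmidt recurrence
  u_1 = v_1
  u_i = v_i − Σ_{j<i} ((v_i · u_j) / (u_j · u_j)) · u_j.

Step by step this gives:
  u_1 = (-2, -1, 0, -2)
  u_2 = (1/3, 2/3, 3, -2/3)
  u_3 = (-37/90, 113/45, -7/10, -38/45)

Orthogonality check:
  u_2 · u_1 = 0 (should be 0)
  u_3 · u_1 = 0 (should be 0)
  u_3 · u_2 = 0 (should be 0)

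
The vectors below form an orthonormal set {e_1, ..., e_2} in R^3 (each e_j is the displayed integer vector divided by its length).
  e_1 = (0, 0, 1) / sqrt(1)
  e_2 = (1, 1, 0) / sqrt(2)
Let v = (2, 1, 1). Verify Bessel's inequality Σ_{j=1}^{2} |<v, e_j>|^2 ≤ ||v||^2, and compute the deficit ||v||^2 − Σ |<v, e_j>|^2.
Σ |<v, e_j>|^2 = 11/2; ||v||^2 = 6; deficit = 1/2

Write each e_j = u_j / sqrt(<u_j, u_j>) where u_j is the displayed integer vector. Then <v, e_j> = <v, u_j> / sqrt(<u_j, u_j>), so |<v, e_j>|^2 = <v, u_j>^2 / <u_j, u_j>.
Coefficients: <v, e_1> = 1/sqrt(1), <v, e_2> = 3/sqrt(2).
Square and sum: Σ |<v, e_j>|^2 = 11/2.
Compute ||v||^2 = v·v = 6.
Deficit = 6 − 11/2 = 1/2 ≥ 0, confirming Bessel's inequality. (The deficit equals ||v − Σ <v,e_j> e_j||^2, the squared distance from v to span{e_j}.)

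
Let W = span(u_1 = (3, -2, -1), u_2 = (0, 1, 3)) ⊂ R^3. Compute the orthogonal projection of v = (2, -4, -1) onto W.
proj_W(v) = (3, -11/5, -8/5)

Set up U = [u_1 | ... | u_2] ∈ R^(3×2). The projector onto W = col(U) is P = U (U^T U)^(-1) U^T.
Compute U^T U =
  [14, -5]
  [-5, 10],
and U^T v = (15, -7).
Solve U^T U · c = U^T v for the coefficients: c = (1, -1/5). The projection is proj_W(v) = U c.
Check: (v - proj_W(v)) · u_1 = 0  (should be 0).
Check: (v - proj_W(v)) · u_2 = 0  (should be 0).
Result: proj_W(v) = (3, -11/5, -8/5).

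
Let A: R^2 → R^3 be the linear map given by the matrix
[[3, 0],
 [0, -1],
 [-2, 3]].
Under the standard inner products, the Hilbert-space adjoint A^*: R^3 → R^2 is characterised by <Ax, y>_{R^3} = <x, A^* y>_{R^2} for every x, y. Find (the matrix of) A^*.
A^* = A^T =
[[3, 0, -2],
 [0, -1, 3]]

For real matrices with standard dot products, the defining identity <Ax, y> = <x, A^* y> gives (Ax)^T y = x^T (A^*) y, i.e. x^T A^T y = x^T (A^*) y. Since this holds for all x, y, we must have A^* = A^T. Therefore
A^* =
[[3, 0, -2],
 [0, -1, 3]].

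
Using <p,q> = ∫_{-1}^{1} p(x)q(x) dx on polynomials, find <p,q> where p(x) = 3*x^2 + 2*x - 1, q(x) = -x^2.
<p,q> = -8/15

Expand the product: p(x)·q(x) = -3*x^4 - 2*x^3 + x^2.
∫_{-1}^{1} of each monomial x^k gives [2/(k+1) if k even, 0 if k odd]. Integrating term-by-term (or equivalently evaluating the antiderivative F(x) = -3*x^5/5 - x^4/2 + x^3/3 at the endpoints):
  F(1) − F(−1) = -23/30 − (-7/30) = -8/15.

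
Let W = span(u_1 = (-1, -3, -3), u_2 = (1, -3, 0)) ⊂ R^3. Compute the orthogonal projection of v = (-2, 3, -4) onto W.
proj_W(v) = (-43/14, 37/14, -23/7)

Set up U = [u_1 | ... | u_2] ∈ R^(3×2). The projector onto W = col(U) is P = U (U^T U)^(-1) U^T.
Compute U^T U =
  [19, 8]
  [8, 10],
and U^T v = (5, -11).
Solve U^T U · c = U^T v for the coefficients: c = (23/21, -83/42). The projection is proj_W(v) = U c.
Check: (v - proj_W(v)) · u_1 = 0  (should be 0).
Check: (v - proj_W(v)) · u_2 = 0  (should be 0).
Result: proj_W(v) = (-43/14, 37/14, -23/7).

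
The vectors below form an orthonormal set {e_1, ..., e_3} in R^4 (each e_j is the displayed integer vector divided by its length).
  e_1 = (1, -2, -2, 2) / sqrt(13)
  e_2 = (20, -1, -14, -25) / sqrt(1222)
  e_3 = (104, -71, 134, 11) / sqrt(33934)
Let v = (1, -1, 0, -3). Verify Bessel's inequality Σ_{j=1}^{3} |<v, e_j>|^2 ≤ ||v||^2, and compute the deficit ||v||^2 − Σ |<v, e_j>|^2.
Σ |<v, e_j>|^2 = 3187/361; ||v||^2 = 11; deficit = 784/361

Write each e_j = u_j / sqrt(<u_j, u_j>) where u_j is the displayed integer vector. Then <v, e_j> = <v, u_j> / sqrt(<u_j, u_j>), so |<v, e_j>|^2 = <v, u_j>^2 / <u_j, u_j>.
Coefficients: <v, e_1> = -3/sqrt(13), <v, e_2> = 96/sqrt(1222), <v, e_3> = 142/sqrt(33934).
Square and sum: Σ |<v, e_j>|^2 = 3187/361.
Compute ||v||^2 = v·v = 11.
Deficit = 11 − 3187/361 = 784/361 ≥ 0, confirming Bessel's inequality. (The deficit equals ||v − Σ <v,e_j> e_j||^2, the squared distance from v to span{e_j}.)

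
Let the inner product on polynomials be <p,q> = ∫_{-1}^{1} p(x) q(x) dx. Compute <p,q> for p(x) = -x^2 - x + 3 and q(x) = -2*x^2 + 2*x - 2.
<p,q> = -76/5

Expand the product: p(x)·q(x) = 2*x^4 - 6*x^2 + 8*x - 6.
∫_{-1}^{1} of each monomial x^k gives [2/(k+1) if k even, 0 if k odd]. Integrating term-by-term (or equivalently evaluating the antiderivative F(x) = 2*x^5/5 - 2*x^3 + 4*x^2 - 6*x at the endpoints):
  F(1) − F(−1) = -18/5 − (58/5) = -76/5.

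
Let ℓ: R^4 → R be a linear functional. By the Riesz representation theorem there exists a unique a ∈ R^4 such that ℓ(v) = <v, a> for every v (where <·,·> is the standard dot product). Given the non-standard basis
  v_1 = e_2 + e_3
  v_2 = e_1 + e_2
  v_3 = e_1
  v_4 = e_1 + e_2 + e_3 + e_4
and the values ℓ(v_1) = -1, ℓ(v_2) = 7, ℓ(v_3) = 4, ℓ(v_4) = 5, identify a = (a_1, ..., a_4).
a = (4, 3, -4, 2)

Write a = (a_1, ..., a_4) in the standard basis. For each basis vector v_i, ℓ(v_i) = <v_i, a> is a linear equation in the a_j's. Collect the n equations into a matrix system V a = ℓ, where row i of V is v_i (expressed in the standard basis). Since V is invertible (lower-triangular with 1s on the diagonal, up to permutation), solve by back-substitution:
  V =
[[0, 1, 1, 0],
 [1, 1, 0, 0],
 [1, 0, 0, 0],
 [1, 1, 1, 1]]
  V a = (-1, 7, 4, 5)
Solving gives a = (4, 3, -4, 2).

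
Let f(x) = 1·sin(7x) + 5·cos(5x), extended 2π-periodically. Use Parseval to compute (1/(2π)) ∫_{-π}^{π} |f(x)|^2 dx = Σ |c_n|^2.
Σ |c_n|^2 = 13

Expand |f|^2 and use orthogonality of {sin(nx), cos(mx)} on [-π, π]:
  ∫_{-π}^{π} sin(nx)^2 dx = π, ∫ cos(mx)^2 dx = π, and cross terms integrate to 0.
So ∫_{-π}^{π} f(x)^2 dx = 1^2 · π + 5^2 · π = (1 + 25)π.
Divide by 2π: (1 + 25)/2 = 13.
By Parseval, this equals Σ |c_n|^2.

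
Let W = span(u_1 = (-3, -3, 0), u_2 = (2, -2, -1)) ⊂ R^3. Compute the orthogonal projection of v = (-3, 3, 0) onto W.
proj_W(v) = (-8/3, 8/3, 4/3)

Set up U = [u_1 | ... | u_2] ∈ R^(3×2). The projector onto W = col(U) is P = U (U^T U)^(-1) U^T.
Compute U^T U =
  [18, 0]
  [0, 9],
and U^T v = (0, -12).
Solve U^T U · c = U^T v for the coefficients: c = (0, -4/3). The projection is proj_W(v) = U c.
Check: (v - proj_W(v)) · u_1 = 0  (should be 0).
Check: (v - proj_W(v)) · u_2 = 0  (should be 0).
Result: proj_W(v) = (-8/3, 8/3, 4/3).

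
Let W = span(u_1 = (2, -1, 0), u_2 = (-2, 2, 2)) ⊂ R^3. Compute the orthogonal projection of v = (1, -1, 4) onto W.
proj_W(v) = (11/6, 2/3, 19/6)

Set up U = [u_1 | ... | u_2] ∈ R^(3×2). The projector onto W = col(U) is P = U (U^T U)^(-1) U^T.
Compute U^T U =
  [5, -6]
  [-6, 12],
and U^T v = (3, 4).
Solve U^T U · c = U^T v for the coefficients: c = (5/2, 19/12). The projection is proj_W(v) = U c.
Check: (v - proj_W(v)) · u_1 = 0  (should be 0).
Check: (v - proj_W(v)) · u_2 = 0  (should be 0).
Result: proj_W(v) = (11/6, 2/3, 19/6).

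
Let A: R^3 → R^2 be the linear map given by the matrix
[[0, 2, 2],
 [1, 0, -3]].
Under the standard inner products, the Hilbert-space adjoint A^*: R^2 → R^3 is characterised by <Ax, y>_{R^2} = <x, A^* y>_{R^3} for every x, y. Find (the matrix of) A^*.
A^* = A^T =
[[0, 1],
 [2, 0],
 [2, -3]]

For real matrices with standard dot products, the defining identity <Ax, y> = <x, A^* y> gives (Ax)^T y = x^T (A^*) y, i.e. x^T A^T y = x^T (A^*) y. Since this holds for all x, y, we must have A^* = A^T. Therefore
A^* =
[[0, 1],
 [2, 0],
 [2, -3]].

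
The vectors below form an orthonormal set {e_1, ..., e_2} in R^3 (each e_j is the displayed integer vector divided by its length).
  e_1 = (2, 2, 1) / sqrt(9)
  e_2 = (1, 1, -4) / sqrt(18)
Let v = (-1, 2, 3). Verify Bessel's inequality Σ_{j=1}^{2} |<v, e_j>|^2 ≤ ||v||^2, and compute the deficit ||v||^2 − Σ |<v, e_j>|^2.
Σ |<v, e_j>|^2 = 19/2; ||v||^2 = 14; deficit = 9/2

Write each e_j = u_j / sqrt(<u_j, u_j>) where u_j is the displayed integer vector. Then <v, e_j> = <v, u_j> / sqrt(<u_j, u_j>), so |<v, e_j>|^2 = <v, u_j>^2 / <u_j, u_j>.
Coefficients: <v, e_1> = 5/sqrt(9), <v, e_2> = -11/sqrt(18).
Square and sum: Σ |<v, e_j>|^2 = 19/2.
Compute ||v||^2 = v·v = 14.
Deficit = 14 − 19/2 = 9/2 ≥ 0, confirming Bessel's inequality. (The deficit equals ||v − Σ <v,e_j> e_j||^2, the squared distance from v to span{e_j}.)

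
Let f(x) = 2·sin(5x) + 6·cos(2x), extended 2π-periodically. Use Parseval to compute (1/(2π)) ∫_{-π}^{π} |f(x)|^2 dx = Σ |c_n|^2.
Σ |c_n|^2 = 20

Expand |f|^2 and use orthogonality of {sin(nx), cos(mx)} on [-π, π]:
  ∫_{-π}^{π} sin(nx)^2 dx = π, ∫ cos(mx)^2 dx = π, and cross terms integrate to 0.
So ∫_{-π}^{π} f(x)^2 dx = 2^2 · π + 6^2 · π = (4 + 36)π.
Divide by 2π: (4 + 36)/2 = 20.
By Parseval, this equals Σ |c_n|^2.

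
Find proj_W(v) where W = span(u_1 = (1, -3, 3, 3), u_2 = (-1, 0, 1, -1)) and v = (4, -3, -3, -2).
proj_W(v) = (131/83, 33/83, -175/83, 109/83)

Set up U = [u_1 | ... | u_2] ∈ R^(4×2). The projector onto W = col(U) is P = U (U^T U)^(-1) U^T.
Compute U^T U =
  [28, -1]
  [-1, 3],
and U^T v = (-2, -5).
Solve U^T U · c = U^T v for the coefficients: c = (-11/83, -142/83). The projection is proj_W(v) = U c.
Check: (v - proj_W(v)) · u_1 = 0  (should be 0).
Check: (v - proj_W(v)) · u_2 = 0  (should be 0).
Result: proj_W(v) = (131/83, 33/83, -175/83, 109/83).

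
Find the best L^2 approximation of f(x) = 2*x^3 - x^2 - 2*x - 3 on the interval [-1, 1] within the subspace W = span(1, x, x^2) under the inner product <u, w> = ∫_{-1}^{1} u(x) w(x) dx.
g(x) = -x^2 - 4*x/5 - 3

The best approximation g ∈ W is the orthogonal projection of f onto W. Writing g = a_0 + a_1 x + a_2 x^2, the coefficients solve the normal equations G · a = b where
  G_{ij} = <φ_i, φ_j> and b_i = <f, φ_i>, with φ_0 = 1, φ_1 = x, φ_2 = x^2.
G =
  [2, 0, 2/3]
  [0, 2/3, 0]
  [2/3, 0, 2/5],
b = (-20/3, -8/15, -12/5).
Solving gives a_0 = -3, a_1 = -4/5, a_2 = -1, so
  g(x) = -x^2 - 4*x/5 - 3.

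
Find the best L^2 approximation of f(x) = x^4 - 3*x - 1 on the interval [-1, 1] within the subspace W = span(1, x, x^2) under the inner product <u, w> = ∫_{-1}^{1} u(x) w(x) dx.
g(x) = 6*x^2/7 - 3*x - 38/35

The best approximation g ∈ W is the orthogonal projection of f onto W. Writing g = a_0 + a_1 x + a_2 x^2, the coefficients solve the normal equations G · a = b where
  G_{ij} = <φ_i, φ_j> and b_i = <f, φ_i>, with φ_0 = 1, φ_1 = x, φ_2 = x^2.
G =
  [2, 0, 2/3]
  [0, 2/3, 0]
  [2/3, 0, 2/5],
b = (-8/5, -2, -8/21).
Solving gives a_0 = -38/35, a_1 = -3, a_2 = 6/7, so
  g(x) = 6*x^2/7 - 3*x - 38/35.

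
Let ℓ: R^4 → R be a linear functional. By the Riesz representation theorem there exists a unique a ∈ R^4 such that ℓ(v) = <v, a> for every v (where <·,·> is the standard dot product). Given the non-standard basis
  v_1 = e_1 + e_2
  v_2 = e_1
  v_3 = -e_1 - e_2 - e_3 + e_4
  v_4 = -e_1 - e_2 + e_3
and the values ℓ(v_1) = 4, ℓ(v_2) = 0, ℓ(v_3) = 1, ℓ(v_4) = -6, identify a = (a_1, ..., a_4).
a = (0, 4, -2, 3)

Write a = (a_1, ..., a_4) in the standard basis. For each basis vector v_i, ℓ(v_i) = <v_i, a> is a linear equation in the a_j's. Collect the n equations into a matrix system V a = ℓ, where row i of V is v_i (expressed in the standard basis). Since V is invertible (lower-triangular with 1s on the diagonal, up to permutation), solve by back-substitution:
  V =
[[1, 1, 0, 0],
 [1, 0, 0, 0],
 [-1, -1, -1, 1],
 [-1, -1, 1, 0]]
  V a = (4, 0, 1, -6)
Solving gives a = (0, 4, -2, 3).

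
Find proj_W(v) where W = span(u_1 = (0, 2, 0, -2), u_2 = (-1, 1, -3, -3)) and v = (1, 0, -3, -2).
proj_W(v) = (-5/6, 1/6, -5/2, -11/6)

Set up U = [u_1 | ... | u_2] ∈ R^(4×2). The projector onto W = col(U) is P = U (U^T U)^(-1) U^T.
Compute U^T U =
  [8, 8]
  [8, 20],
and U^T v = (4, 14).
Solve U^T U · c = U^T v for the coefficients: c = (-1/3, 5/6). The projection is proj_W(v) = U c.
Check: (v - proj_W(v)) · u_1 = 0  (should be 0).
Check: (v - proj_W(v)) · u_2 = 0  (should be 0).
Result: proj_W(v) = (-5/6, 1/6, -5/2, -11/6).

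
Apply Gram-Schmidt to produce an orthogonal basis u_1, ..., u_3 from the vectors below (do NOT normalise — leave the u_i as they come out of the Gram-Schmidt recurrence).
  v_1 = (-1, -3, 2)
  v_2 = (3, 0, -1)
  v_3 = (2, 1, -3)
Orthogonal basis:
  u_1 = (-1, -3, 2)
  u_2 = (37/14, -15/14, -2/7)
  u_3 = (-48/115, -16/23, -144/115)

Apply the Gram-Schmidt recurrence
  u_1 = v_1
  u_i = v_i − Σ_{j<i} ((v_i · u_j) / (u_j · u_j)) · u_j.

Step by step this gives:
  u_1 = (-1, -3, 2)
  u_2 = (37/14, -15/14, -2/7)
  u_3 = (-48/115, -16/23, -144/115)

Orthogonality check:
  u_2 · u_1 = 0 (should be 0)
  u_3 · u_1 = 0 (should be 0)
  u_3 · u_2 = 0 (should be 0)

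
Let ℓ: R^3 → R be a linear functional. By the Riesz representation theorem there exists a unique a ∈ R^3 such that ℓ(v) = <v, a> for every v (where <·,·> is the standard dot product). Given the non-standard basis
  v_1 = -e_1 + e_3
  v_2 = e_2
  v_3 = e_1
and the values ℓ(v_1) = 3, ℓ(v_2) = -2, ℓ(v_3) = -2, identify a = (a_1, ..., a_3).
a = (-2, -2, 1)

Write a = (a_1, ..., a_3) in the standard basis. For each basis vector v_i, ℓ(v_i) = <v_i, a> is a linear equation in the a_j's. Collect the n equations into a matrix system V a = ℓ, where row i of V is v_i (expressed in the standard basis). Since V is invertible (lower-triangular with 1s on the diagonal, up to permutation), solve by back-substitution:
  V =
[[-1, 0, 1],
 [0, 1, 0],
 [1, 0, 0]]
  V a = (3, -2, -2)
Solving gives a = (-2, -2, 1).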